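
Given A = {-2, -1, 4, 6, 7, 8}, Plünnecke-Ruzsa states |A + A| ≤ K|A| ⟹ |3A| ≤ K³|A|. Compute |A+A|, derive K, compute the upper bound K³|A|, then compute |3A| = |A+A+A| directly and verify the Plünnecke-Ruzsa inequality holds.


|A| = 6.
Step 1: Compute A + A by enumerating all 36 pairs.
A + A = {-4, -3, -2, 2, 3, 4, 5, 6, 7, 8, 10, 11, 12, 13, 14, 15, 16}, so |A + A| = 17.
Step 2: Doubling constant K = |A + A|/|A| = 17/6 = 17/6 ≈ 2.8333.
Step 3: Plünnecke-Ruzsa gives |3A| ≤ K³·|A| = (2.8333)³ · 6 ≈ 136.4722.
Step 4: Compute 3A = A + A + A directly by enumerating all triples (a,b,c) ∈ A³; |3A| = 29.
Step 5: Check 29 ≤ 136.4722? Yes ✓.

K = 17/6, Plünnecke-Ruzsa bound K³|A| ≈ 136.4722, |3A| = 29, inequality holds.


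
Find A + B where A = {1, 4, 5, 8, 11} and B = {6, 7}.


A + B = {a + b : a ∈ A, b ∈ B}.
Enumerate all |A|·|B| = 5·2 = 10 pairs (a, b) and collect distinct sums.
a = 1: 1+6=7, 1+7=8
a = 4: 4+6=10, 4+7=11
a = 5: 5+6=11, 5+7=12
a = 8: 8+6=14, 8+7=15
a = 11: 11+6=17, 11+7=18
Collecting distinct sums: A + B = {7, 8, 10, 11, 12, 14, 15, 17, 18}
|A + B| = 9

A + B = {7, 8, 10, 11, 12, 14, 15, 17, 18}


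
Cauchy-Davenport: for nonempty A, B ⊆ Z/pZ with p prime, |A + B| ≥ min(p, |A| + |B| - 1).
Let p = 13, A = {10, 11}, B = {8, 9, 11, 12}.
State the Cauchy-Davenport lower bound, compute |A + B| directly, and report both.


Cauchy-Davenport: |A + B| ≥ min(p, |A| + |B| - 1) for A, B nonempty in Z/pZ.
|A| = 2, |B| = 4, p = 13.
CD lower bound = min(13, 2 + 4 - 1) = min(13, 5) = 5.
Compute A + B mod 13 directly:
a = 10: 10+8=5, 10+9=6, 10+11=8, 10+12=9
a = 11: 11+8=6, 11+9=7, 11+11=9, 11+12=10
A + B = {5, 6, 7, 8, 9, 10}, so |A + B| = 6.
Verify: 6 ≥ 5? Yes ✓.

CD lower bound = 5, actual |A + B| = 6.


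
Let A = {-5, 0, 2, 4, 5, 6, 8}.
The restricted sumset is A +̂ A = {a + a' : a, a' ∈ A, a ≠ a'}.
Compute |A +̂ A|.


Restricted sumset: A +̂ A = {a + a' : a ∈ A, a' ∈ A, a ≠ a'}.
Equivalently, take A + A and drop any sum 2a that is achievable ONLY as a + a for a ∈ A (i.e. sums representable only with equal summands).
Enumerate pairs (a, a') with a < a' (symmetric, so each unordered pair gives one sum; this covers all a ≠ a'):
  -5 + 0 = -5
  -5 + 2 = -3
  -5 + 4 = -1
  -5 + 5 = 0
  -5 + 6 = 1
  -5 + 8 = 3
  0 + 2 = 2
  0 + 4 = 4
  0 + 5 = 5
  0 + 6 = 6
  0 + 8 = 8
  2 + 4 = 6
  2 + 5 = 7
  2 + 6 = 8
  2 + 8 = 10
  4 + 5 = 9
  4 + 6 = 10
  4 + 8 = 12
  5 + 6 = 11
  5 + 8 = 13
  6 + 8 = 14
Collected distinct sums: {-5, -3, -1, 0, 1, 2, 3, 4, 5, 6, 7, 8, 9, 10, 11, 12, 13, 14}
|A +̂ A| = 18
(Reference bound: |A +̂ A| ≥ 2|A| - 3 for |A| ≥ 2, with |A| = 7 giving ≥ 11.)

|A +̂ A| = 18


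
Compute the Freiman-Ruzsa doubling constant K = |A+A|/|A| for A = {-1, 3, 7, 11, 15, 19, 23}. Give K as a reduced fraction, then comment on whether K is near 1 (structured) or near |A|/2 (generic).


|A| = 7.
Compute A + A by enumerating all 49 pairs.
A + A = {-2, 2, 6, 10, 14, 18, 22, 26, 30, 34, 38, 42, 46}, so |A + A| = 13.
K = |A + A| / |A| = 13/7 (already in lowest terms) ≈ 1.8571.
Reference: AP of size 7 gives K = 13/7 ≈ 1.8571; a fully generic set of size 7 gives K ≈ 4.0000.

|A| = 7, |A + A| = 13, K = 13/7.


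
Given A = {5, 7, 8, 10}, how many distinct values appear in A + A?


A + A = {a + a' : a, a' ∈ A}; |A| = 4.
General bounds: 2|A| - 1 ≤ |A + A| ≤ |A|(|A|+1)/2, i.e. 7 ≤ |A + A| ≤ 10.
Lower bound 2|A|-1 is attained iff A is an arithmetic progression.
Enumerate sums a + a' for a ≤ a' (symmetric, so this suffices):
a = 5: 5+5=10, 5+7=12, 5+8=13, 5+10=15
a = 7: 7+7=14, 7+8=15, 7+10=17
a = 8: 8+8=16, 8+10=18
a = 10: 10+10=20
Distinct sums: {10, 12, 13, 14, 15, 16, 17, 18, 20}
|A + A| = 9

|A + A| = 9


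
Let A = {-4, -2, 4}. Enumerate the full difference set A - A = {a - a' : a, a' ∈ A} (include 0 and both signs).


A - A = {a - a' : a, a' ∈ A}.
Compute a - a' for each ordered pair (a, a'):
a = -4: -4--4=0, -4--2=-2, -4-4=-8
a = -2: -2--4=2, -2--2=0, -2-4=-6
a = 4: 4--4=8, 4--2=6, 4-4=0
Collecting distinct values (and noting 0 appears from a-a):
A - A = {-8, -6, -2, 0, 2, 6, 8}
|A - A| = 7

A - A = {-8, -6, -2, 0, 2, 6, 8}


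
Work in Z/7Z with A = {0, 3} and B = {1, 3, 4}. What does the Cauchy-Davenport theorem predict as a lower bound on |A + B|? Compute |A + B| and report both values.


Cauchy-Davenport: |A + B| ≥ min(p, |A| + |B| - 1) for A, B nonempty in Z/pZ.
|A| = 2, |B| = 3, p = 7.
CD lower bound = min(7, 2 + 3 - 1) = min(7, 4) = 4.
Compute A + B mod 7 directly:
a = 0: 0+1=1, 0+3=3, 0+4=4
a = 3: 3+1=4, 3+3=6, 3+4=0
A + B = {0, 1, 3, 4, 6}, so |A + B| = 5.
Verify: 5 ≥ 4? Yes ✓.

CD lower bound = 4, actual |A + B| = 5.


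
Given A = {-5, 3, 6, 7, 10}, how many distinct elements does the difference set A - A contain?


A - A = {a - a' : a, a' ∈ A}; |A| = 5.
Bounds: 2|A|-1 ≤ |A - A| ≤ |A|² - |A| + 1, i.e. 9 ≤ |A - A| ≤ 21.
Note: 0 ∈ A - A always (from a - a). The set is symmetric: if d ∈ A - A then -d ∈ A - A.
Enumerate nonzero differences d = a - a' with a > a' (then include -d):
Positive differences: {1, 3, 4, 7, 8, 11, 12, 15}
Full difference set: {0} ∪ (positive diffs) ∪ (negative diffs).
|A - A| = 1 + 2·8 = 17 (matches direct enumeration: 17).

|A - A| = 17


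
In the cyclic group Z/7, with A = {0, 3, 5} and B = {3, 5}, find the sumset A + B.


Work in Z/7Z: reduce every sum a + b modulo 7.
Enumerate all 6 pairs:
a = 0: 0+3=3, 0+5=5
a = 3: 3+3=6, 3+5=1
a = 5: 5+3=1, 5+5=3
Distinct residues collected: {1, 3, 5, 6}
|A + B| = 4 (out of 7 total residues).

A + B = {1, 3, 5, 6}


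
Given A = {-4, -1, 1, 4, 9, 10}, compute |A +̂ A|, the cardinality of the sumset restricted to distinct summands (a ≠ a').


Restricted sumset: A +̂ A = {a + a' : a ∈ A, a' ∈ A, a ≠ a'}.
Equivalently, take A + A and drop any sum 2a that is achievable ONLY as a + a for a ∈ A (i.e. sums representable only with equal summands).
Enumerate pairs (a, a') with a < a' (symmetric, so each unordered pair gives one sum; this covers all a ≠ a'):
  -4 + -1 = -5
  -4 + 1 = -3
  -4 + 4 = 0
  -4 + 9 = 5
  -4 + 10 = 6
  -1 + 1 = 0
  -1 + 4 = 3
  -1 + 9 = 8
  -1 + 10 = 9
  1 + 4 = 5
  1 + 9 = 10
  1 + 10 = 11
  4 + 9 = 13
  4 + 10 = 14
  9 + 10 = 19
Collected distinct sums: {-5, -3, 0, 3, 5, 6, 8, 9, 10, 11, 13, 14, 19}
|A +̂ A| = 13
(Reference bound: |A +̂ A| ≥ 2|A| - 3 for |A| ≥ 2, with |A| = 6 giving ≥ 9.)

|A +̂ A| = 13


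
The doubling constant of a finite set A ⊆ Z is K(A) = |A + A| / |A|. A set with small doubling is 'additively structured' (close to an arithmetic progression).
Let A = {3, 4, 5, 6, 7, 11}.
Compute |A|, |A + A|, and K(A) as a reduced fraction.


|A| = 6.
Compute A + A by enumerating all 36 pairs.
A + A = {6, 7, 8, 9, 10, 11, 12, 13, 14, 15, 16, 17, 18, 22}, so |A + A| = 14.
K = |A + A| / |A| = 14/6 = 7/3 ≈ 2.3333.
Reference: AP of size 6 gives K = 11/6 ≈ 1.8333; a fully generic set of size 6 gives K ≈ 3.5000.

|A| = 6, |A + A| = 14, K = 14/6 = 7/3.


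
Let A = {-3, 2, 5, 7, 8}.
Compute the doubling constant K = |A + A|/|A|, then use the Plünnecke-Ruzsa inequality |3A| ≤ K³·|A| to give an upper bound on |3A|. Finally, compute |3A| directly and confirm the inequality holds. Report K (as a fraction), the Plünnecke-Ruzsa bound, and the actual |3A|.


|A| = 5.
Step 1: Compute A + A by enumerating all 25 pairs.
A + A = {-6, -1, 2, 4, 5, 7, 9, 10, 12, 13, 14, 15, 16}, so |A + A| = 13.
Step 2: Doubling constant K = |A + A|/|A| = 13/5 = 13/5 ≈ 2.6000.
Step 3: Plünnecke-Ruzsa gives |3A| ≤ K³·|A| = (2.6000)³ · 5 ≈ 87.8800.
Step 4: Compute 3A = A + A + A directly by enumerating all triples (a,b,c) ∈ A³; |3A| = 24.
Step 5: Check 24 ≤ 87.8800? Yes ✓.

K = 13/5, Plünnecke-Ruzsa bound K³|A| ≈ 87.8800, |3A| = 24, inequality holds.


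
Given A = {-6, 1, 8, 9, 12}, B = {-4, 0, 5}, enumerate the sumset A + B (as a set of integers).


A + B = {a + b : a ∈ A, b ∈ B}.
Enumerate all |A|·|B| = 5·3 = 15 pairs (a, b) and collect distinct sums.
a = -6: -6+-4=-10, -6+0=-6, -6+5=-1
a = 1: 1+-4=-3, 1+0=1, 1+5=6
a = 8: 8+-4=4, 8+0=8, 8+5=13
a = 9: 9+-4=5, 9+0=9, 9+5=14
a = 12: 12+-4=8, 12+0=12, 12+5=17
Collecting distinct sums: A + B = {-10, -6, -3, -1, 1, 4, 5, 6, 8, 9, 12, 13, 14, 17}
|A + B| = 14

A + B = {-10, -6, -3, -1, 1, 4, 5, 6, 8, 9, 12, 13, 14, 17}


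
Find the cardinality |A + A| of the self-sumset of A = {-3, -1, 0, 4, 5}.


A + A = {a + a' : a, a' ∈ A}; |A| = 5.
General bounds: 2|A| - 1 ≤ |A + A| ≤ |A|(|A|+1)/2, i.e. 9 ≤ |A + A| ≤ 15.
Lower bound 2|A|-1 is attained iff A is an arithmetic progression.
Enumerate sums a + a' for a ≤ a' (symmetric, so this suffices):
a = -3: -3+-3=-6, -3+-1=-4, -3+0=-3, -3+4=1, -3+5=2
a = -1: -1+-1=-2, -1+0=-1, -1+4=3, -1+5=4
a = 0: 0+0=0, 0+4=4, 0+5=5
a = 4: 4+4=8, 4+5=9
a = 5: 5+5=10
Distinct sums: {-6, -4, -3, -2, -1, 0, 1, 2, 3, 4, 5, 8, 9, 10}
|A + A| = 14

|A + A| = 14


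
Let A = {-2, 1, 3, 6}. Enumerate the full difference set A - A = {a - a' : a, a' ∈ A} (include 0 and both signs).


A - A = {a - a' : a, a' ∈ A}.
Compute a - a' for each ordered pair (a, a'):
a = -2: -2--2=0, -2-1=-3, -2-3=-5, -2-6=-8
a = 1: 1--2=3, 1-1=0, 1-3=-2, 1-6=-5
a = 3: 3--2=5, 3-1=2, 3-3=0, 3-6=-3
a = 6: 6--2=8, 6-1=5, 6-3=3, 6-6=0
Collecting distinct values (and noting 0 appears from a-a):
A - A = {-8, -5, -3, -2, 0, 2, 3, 5, 8}
|A - A| = 9

A - A = {-8, -5, -3, -2, 0, 2, 3, 5, 8}


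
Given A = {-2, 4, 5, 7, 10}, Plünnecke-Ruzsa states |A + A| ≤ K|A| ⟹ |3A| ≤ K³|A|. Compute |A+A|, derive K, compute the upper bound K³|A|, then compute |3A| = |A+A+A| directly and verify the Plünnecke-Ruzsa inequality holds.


|A| = 5.
Step 1: Compute A + A by enumerating all 25 pairs.
A + A = {-4, 2, 3, 5, 8, 9, 10, 11, 12, 14, 15, 17, 20}, so |A + A| = 13.
Step 2: Doubling constant K = |A + A|/|A| = 13/5 = 13/5 ≈ 2.6000.
Step 3: Plünnecke-Ruzsa gives |3A| ≤ K³·|A| = (2.6000)³ · 5 ≈ 87.8800.
Step 4: Compute 3A = A + A + A directly by enumerating all triples (a,b,c) ∈ A³; |3A| = 24.
Step 5: Check 24 ≤ 87.8800? Yes ✓.

K = 13/5, Plünnecke-Ruzsa bound K³|A| ≈ 87.8800, |3A| = 24, inequality holds.


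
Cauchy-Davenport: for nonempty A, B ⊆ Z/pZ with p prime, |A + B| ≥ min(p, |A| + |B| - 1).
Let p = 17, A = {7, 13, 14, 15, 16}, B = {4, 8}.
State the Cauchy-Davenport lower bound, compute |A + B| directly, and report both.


Cauchy-Davenport: |A + B| ≥ min(p, |A| + |B| - 1) for A, B nonempty in Z/pZ.
|A| = 5, |B| = 2, p = 17.
CD lower bound = min(17, 5 + 2 - 1) = min(17, 6) = 6.
Compute A + B mod 17 directly:
a = 7: 7+4=11, 7+8=15
a = 13: 13+4=0, 13+8=4
a = 14: 14+4=1, 14+8=5
a = 15: 15+4=2, 15+8=6
a = 16: 16+4=3, 16+8=7
A + B = {0, 1, 2, 3, 4, 5, 6, 7, 11, 15}, so |A + B| = 10.
Verify: 10 ≥ 6? Yes ✓.

CD lower bound = 6, actual |A + B| = 10.


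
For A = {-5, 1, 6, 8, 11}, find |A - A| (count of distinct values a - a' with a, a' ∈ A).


A - A = {a - a' : a, a' ∈ A}; |A| = 5.
Bounds: 2|A|-1 ≤ |A - A| ≤ |A|² - |A| + 1, i.e. 9 ≤ |A - A| ≤ 21.
Note: 0 ∈ A - A always (from a - a). The set is symmetric: if d ∈ A - A then -d ∈ A - A.
Enumerate nonzero differences d = a - a' with a > a' (then include -d):
Positive differences: {2, 3, 5, 6, 7, 10, 11, 13, 16}
Full difference set: {0} ∪ (positive diffs) ∪ (negative diffs).
|A - A| = 1 + 2·9 = 19 (matches direct enumeration: 19).

|A - A| = 19


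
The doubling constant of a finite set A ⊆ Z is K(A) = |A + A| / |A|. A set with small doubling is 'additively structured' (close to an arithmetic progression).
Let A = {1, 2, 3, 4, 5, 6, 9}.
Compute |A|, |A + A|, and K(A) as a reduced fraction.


|A| = 7.
Compute A + A by enumerating all 49 pairs.
A + A = {2, 3, 4, 5, 6, 7, 8, 9, 10, 11, 12, 13, 14, 15, 18}, so |A + A| = 15.
K = |A + A| / |A| = 15/7 (already in lowest terms) ≈ 2.1429.
Reference: AP of size 7 gives K = 13/7 ≈ 1.8571; a fully generic set of size 7 gives K ≈ 4.0000.

|A| = 7, |A + A| = 15, K = 15/7.


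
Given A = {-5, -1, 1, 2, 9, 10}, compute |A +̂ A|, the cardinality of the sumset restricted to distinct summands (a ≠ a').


Restricted sumset: A +̂ A = {a + a' : a ∈ A, a' ∈ A, a ≠ a'}.
Equivalently, take A + A and drop any sum 2a that is achievable ONLY as a + a for a ∈ A (i.e. sums representable only with equal summands).
Enumerate pairs (a, a') with a < a' (symmetric, so each unordered pair gives one sum; this covers all a ≠ a'):
  -5 + -1 = -6
  -5 + 1 = -4
  -5 + 2 = -3
  -5 + 9 = 4
  -5 + 10 = 5
  -1 + 1 = 0
  -1 + 2 = 1
  -1 + 9 = 8
  -1 + 10 = 9
  1 + 2 = 3
  1 + 9 = 10
  1 + 10 = 11
  2 + 9 = 11
  2 + 10 = 12
  9 + 10 = 19
Collected distinct sums: {-6, -4, -3, 0, 1, 3, 4, 5, 8, 9, 10, 11, 12, 19}
|A +̂ A| = 14
(Reference bound: |A +̂ A| ≥ 2|A| - 3 for |A| ≥ 2, with |A| = 6 giving ≥ 9.)

|A +̂ A| = 14


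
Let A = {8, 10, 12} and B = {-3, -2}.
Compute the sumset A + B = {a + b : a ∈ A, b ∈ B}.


A + B = {a + b : a ∈ A, b ∈ B}.
Enumerate all |A|·|B| = 3·2 = 6 pairs (a, b) and collect distinct sums.
a = 8: 8+-3=5, 8+-2=6
a = 10: 10+-3=7, 10+-2=8
a = 12: 12+-3=9, 12+-2=10
Collecting distinct sums: A + B = {5, 6, 7, 8, 9, 10}
|A + B| = 6

A + B = {5, 6, 7, 8, 9, 10}


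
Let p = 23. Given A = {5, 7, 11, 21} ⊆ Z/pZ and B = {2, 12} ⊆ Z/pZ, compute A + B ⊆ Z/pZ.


Work in Z/23Z: reduce every sum a + b modulo 23.
Enumerate all 8 pairs:
a = 5: 5+2=7, 5+12=17
a = 7: 7+2=9, 7+12=19
a = 11: 11+2=13, 11+12=0
a = 21: 21+2=0, 21+12=10
Distinct residues collected: {0, 7, 9, 10, 13, 17, 19}
|A + B| = 7 (out of 23 total residues).

A + B = {0, 7, 9, 10, 13, 17, 19}


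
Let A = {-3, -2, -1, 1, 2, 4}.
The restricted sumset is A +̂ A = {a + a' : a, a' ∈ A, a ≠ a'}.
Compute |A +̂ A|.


Restricted sumset: A +̂ A = {a + a' : a ∈ A, a' ∈ A, a ≠ a'}.
Equivalently, take A + A and drop any sum 2a that is achievable ONLY as a + a for a ∈ A (i.e. sums representable only with equal summands).
Enumerate pairs (a, a') with a < a' (symmetric, so each unordered pair gives one sum; this covers all a ≠ a'):
  -3 + -2 = -5
  -3 + -1 = -4
  -3 + 1 = -2
  -3 + 2 = -1
  -3 + 4 = 1
  -2 + -1 = -3
  -2 + 1 = -1
  -2 + 2 = 0
  -2 + 4 = 2
  -1 + 1 = 0
  -1 + 2 = 1
  -1 + 4 = 3
  1 + 2 = 3
  1 + 4 = 5
  2 + 4 = 6
Collected distinct sums: {-5, -4, -3, -2, -1, 0, 1, 2, 3, 5, 6}
|A +̂ A| = 11
(Reference bound: |A +̂ A| ≥ 2|A| - 3 for |A| ≥ 2, with |A| = 6 giving ≥ 9.)

|A +̂ A| = 11


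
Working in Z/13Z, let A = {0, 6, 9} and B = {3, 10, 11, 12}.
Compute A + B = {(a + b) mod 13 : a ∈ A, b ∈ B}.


Work in Z/13Z: reduce every sum a + b modulo 13.
Enumerate all 12 pairs:
a = 0: 0+3=3, 0+10=10, 0+11=11, 0+12=12
a = 6: 6+3=9, 6+10=3, 6+11=4, 6+12=5
a = 9: 9+3=12, 9+10=6, 9+11=7, 9+12=8
Distinct residues collected: {3, 4, 5, 6, 7, 8, 9, 10, 11, 12}
|A + B| = 10 (out of 13 total residues).

A + B = {3, 4, 5, 6, 7, 8, 9, 10, 11, 12}


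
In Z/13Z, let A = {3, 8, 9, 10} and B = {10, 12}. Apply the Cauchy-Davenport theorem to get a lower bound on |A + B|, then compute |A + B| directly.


Cauchy-Davenport: |A + B| ≥ min(p, |A| + |B| - 1) for A, B nonempty in Z/pZ.
|A| = 4, |B| = 2, p = 13.
CD lower bound = min(13, 4 + 2 - 1) = min(13, 5) = 5.
Compute A + B mod 13 directly:
a = 3: 3+10=0, 3+12=2
a = 8: 8+10=5, 8+12=7
a = 9: 9+10=6, 9+12=8
a = 10: 10+10=7, 10+12=9
A + B = {0, 2, 5, 6, 7, 8, 9}, so |A + B| = 7.
Verify: 7 ≥ 5? Yes ✓.

CD lower bound = 5, actual |A + B| = 7.


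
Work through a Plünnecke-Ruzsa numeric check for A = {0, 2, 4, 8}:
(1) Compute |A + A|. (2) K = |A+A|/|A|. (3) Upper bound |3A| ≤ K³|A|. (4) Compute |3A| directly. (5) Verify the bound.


|A| = 4.
Step 1: Compute A + A by enumerating all 16 pairs.
A + A = {0, 2, 4, 6, 8, 10, 12, 16}, so |A + A| = 8.
Step 2: Doubling constant K = |A + A|/|A| = 8/4 = 8/4 ≈ 2.0000.
Step 3: Plünnecke-Ruzsa gives |3A| ≤ K³·|A| = (2.0000)³ · 4 ≈ 32.0000.
Step 4: Compute 3A = A + A + A directly by enumerating all triples (a,b,c) ∈ A³; |3A| = 12.
Step 5: Check 12 ≤ 32.0000? Yes ✓.

K = 8/4, Plünnecke-Ruzsa bound K³|A| ≈ 32.0000, |3A| = 12, inequality holds.


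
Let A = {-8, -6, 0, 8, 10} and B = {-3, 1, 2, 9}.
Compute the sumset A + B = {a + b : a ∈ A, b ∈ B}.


A + B = {a + b : a ∈ A, b ∈ B}.
Enumerate all |A|·|B| = 5·4 = 20 pairs (a, b) and collect distinct sums.
a = -8: -8+-3=-11, -8+1=-7, -8+2=-6, -8+9=1
a = -6: -6+-3=-9, -6+1=-5, -6+2=-4, -6+9=3
a = 0: 0+-3=-3, 0+1=1, 0+2=2, 0+9=9
a = 8: 8+-3=5, 8+1=9, 8+2=10, 8+9=17
a = 10: 10+-3=7, 10+1=11, 10+2=12, 10+9=19
Collecting distinct sums: A + B = {-11, -9, -7, -6, -5, -4, -3, 1, 2, 3, 5, 7, 9, 10, 11, 12, 17, 19}
|A + B| = 18

A + B = {-11, -9, -7, -6, -5, -4, -3, 1, 2, 3, 5, 7, 9, 10, 11, 12, 17, 19}


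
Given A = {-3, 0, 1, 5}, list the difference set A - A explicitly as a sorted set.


A - A = {a - a' : a, a' ∈ A}.
Compute a - a' for each ordered pair (a, a'):
a = -3: -3--3=0, -3-0=-3, -3-1=-4, -3-5=-8
a = 0: 0--3=3, 0-0=0, 0-1=-1, 0-5=-5
a = 1: 1--3=4, 1-0=1, 1-1=0, 1-5=-4
a = 5: 5--3=8, 5-0=5, 5-1=4, 5-5=0
Collecting distinct values (and noting 0 appears from a-a):
A - A = {-8, -5, -4, -3, -1, 0, 1, 3, 4, 5, 8}
|A - A| = 11

A - A = {-8, -5, -4, -3, -1, 0, 1, 3, 4, 5, 8}


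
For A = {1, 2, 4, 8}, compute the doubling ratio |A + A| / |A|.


|A| = 4.
Compute A + A by enumerating all 16 pairs.
A + A = {2, 3, 4, 5, 6, 8, 9, 10, 12, 16}, so |A + A| = 10.
K = |A + A| / |A| = 10/4 = 5/2 ≈ 2.5000.
Reference: AP of size 4 gives K = 7/4 ≈ 1.7500; a fully generic set of size 4 gives K ≈ 2.5000.

|A| = 4, |A + A| = 10, K = 10/4 = 5/2.


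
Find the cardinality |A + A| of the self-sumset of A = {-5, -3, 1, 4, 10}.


A + A = {a + a' : a, a' ∈ A}; |A| = 5.
General bounds: 2|A| - 1 ≤ |A + A| ≤ |A|(|A|+1)/2, i.e. 9 ≤ |A + A| ≤ 15.
Lower bound 2|A|-1 is attained iff A is an arithmetic progression.
Enumerate sums a + a' for a ≤ a' (symmetric, so this suffices):
a = -5: -5+-5=-10, -5+-3=-8, -5+1=-4, -5+4=-1, -5+10=5
a = -3: -3+-3=-6, -3+1=-2, -3+4=1, -3+10=7
a = 1: 1+1=2, 1+4=5, 1+10=11
a = 4: 4+4=8, 4+10=14
a = 10: 10+10=20
Distinct sums: {-10, -8, -6, -4, -2, -1, 1, 2, 5, 7, 8, 11, 14, 20}
|A + A| = 14

|A + A| = 14


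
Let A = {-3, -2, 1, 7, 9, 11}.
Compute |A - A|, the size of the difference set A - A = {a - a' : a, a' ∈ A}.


A - A = {a - a' : a, a' ∈ A}; |A| = 6.
Bounds: 2|A|-1 ≤ |A - A| ≤ |A|² - |A| + 1, i.e. 11 ≤ |A - A| ≤ 31.
Note: 0 ∈ A - A always (from a - a). The set is symmetric: if d ∈ A - A then -d ∈ A - A.
Enumerate nonzero differences d = a - a' with a > a' (then include -d):
Positive differences: {1, 2, 3, 4, 6, 8, 9, 10, 11, 12, 13, 14}
Full difference set: {0} ∪ (positive diffs) ∪ (negative diffs).
|A - A| = 1 + 2·12 = 25 (matches direct enumeration: 25).

|A - A| = 25


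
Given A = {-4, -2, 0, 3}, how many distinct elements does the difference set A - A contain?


A - A = {a - a' : a, a' ∈ A}; |A| = 4.
Bounds: 2|A|-1 ≤ |A - A| ≤ |A|² - |A| + 1, i.e. 7 ≤ |A - A| ≤ 13.
Note: 0 ∈ A - A always (from a - a). The set is symmetric: if d ∈ A - A then -d ∈ A - A.
Enumerate nonzero differences d = a - a' with a > a' (then include -d):
Positive differences: {2, 3, 4, 5, 7}
Full difference set: {0} ∪ (positive diffs) ∪ (negative diffs).
|A - A| = 1 + 2·5 = 11 (matches direct enumeration: 11).

|A - A| = 11


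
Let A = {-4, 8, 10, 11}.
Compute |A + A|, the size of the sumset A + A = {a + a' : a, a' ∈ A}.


A + A = {a + a' : a, a' ∈ A}; |A| = 4.
General bounds: 2|A| - 1 ≤ |A + A| ≤ |A|(|A|+1)/2, i.e. 7 ≤ |A + A| ≤ 10.
Lower bound 2|A|-1 is attained iff A is an arithmetic progression.
Enumerate sums a + a' for a ≤ a' (symmetric, so this suffices):
a = -4: -4+-4=-8, -4+8=4, -4+10=6, -4+11=7
a = 8: 8+8=16, 8+10=18, 8+11=19
a = 10: 10+10=20, 10+11=21
a = 11: 11+11=22
Distinct sums: {-8, 4, 6, 7, 16, 18, 19, 20, 21, 22}
|A + A| = 10

|A + A| = 10


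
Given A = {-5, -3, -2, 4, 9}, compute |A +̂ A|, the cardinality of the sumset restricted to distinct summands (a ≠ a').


Restricted sumset: A +̂ A = {a + a' : a ∈ A, a' ∈ A, a ≠ a'}.
Equivalently, take A + A and drop any sum 2a that is achievable ONLY as a + a for a ∈ A (i.e. sums representable only with equal summands).
Enumerate pairs (a, a') with a < a' (symmetric, so each unordered pair gives one sum; this covers all a ≠ a'):
  -5 + -3 = -8
  -5 + -2 = -7
  -5 + 4 = -1
  -5 + 9 = 4
  -3 + -2 = -5
  -3 + 4 = 1
  -3 + 9 = 6
  -2 + 4 = 2
  -2 + 9 = 7
  4 + 9 = 13
Collected distinct sums: {-8, -7, -5, -1, 1, 2, 4, 6, 7, 13}
|A +̂ A| = 10
(Reference bound: |A +̂ A| ≥ 2|A| - 3 for |A| ≥ 2, with |A| = 5 giving ≥ 7.)

|A +̂ A| = 10


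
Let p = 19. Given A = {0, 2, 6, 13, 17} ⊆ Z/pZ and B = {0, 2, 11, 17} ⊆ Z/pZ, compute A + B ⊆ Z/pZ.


Work in Z/19Z: reduce every sum a + b modulo 19.
Enumerate all 20 pairs:
a = 0: 0+0=0, 0+2=2, 0+11=11, 0+17=17
a = 2: 2+0=2, 2+2=4, 2+11=13, 2+17=0
a = 6: 6+0=6, 6+2=8, 6+11=17, 6+17=4
a = 13: 13+0=13, 13+2=15, 13+11=5, 13+17=11
a = 17: 17+0=17, 17+2=0, 17+11=9, 17+17=15
Distinct residues collected: {0, 2, 4, 5, 6, 8, 9, 11, 13, 15, 17}
|A + B| = 11 (out of 19 total residues).

A + B = {0, 2, 4, 5, 6, 8, 9, 11, 13, 15, 17}


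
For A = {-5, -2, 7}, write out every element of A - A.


A - A = {a - a' : a, a' ∈ A}.
Compute a - a' for each ordered pair (a, a'):
a = -5: -5--5=0, -5--2=-3, -5-7=-12
a = -2: -2--5=3, -2--2=0, -2-7=-9
a = 7: 7--5=12, 7--2=9, 7-7=0
Collecting distinct values (and noting 0 appears from a-a):
A - A = {-12, -9, -3, 0, 3, 9, 12}
|A - A| = 7

A - A = {-12, -9, -3, 0, 3, 9, 12}


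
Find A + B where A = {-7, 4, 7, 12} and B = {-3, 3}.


A + B = {a + b : a ∈ A, b ∈ B}.
Enumerate all |A|·|B| = 4·2 = 8 pairs (a, b) and collect distinct sums.
a = -7: -7+-3=-10, -7+3=-4
a = 4: 4+-3=1, 4+3=7
a = 7: 7+-3=4, 7+3=10
a = 12: 12+-3=9, 12+3=15
Collecting distinct sums: A + B = {-10, -4, 1, 4, 7, 9, 10, 15}
|A + B| = 8

A + B = {-10, -4, 1, 4, 7, 9, 10, 15}


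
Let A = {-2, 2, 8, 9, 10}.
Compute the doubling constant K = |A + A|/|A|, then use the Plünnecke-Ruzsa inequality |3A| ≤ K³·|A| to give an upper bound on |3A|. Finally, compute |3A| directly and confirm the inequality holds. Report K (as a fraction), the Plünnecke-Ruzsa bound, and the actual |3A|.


|A| = 5.
Step 1: Compute A + A by enumerating all 25 pairs.
A + A = {-4, 0, 4, 6, 7, 8, 10, 11, 12, 16, 17, 18, 19, 20}, so |A + A| = 14.
Step 2: Doubling constant K = |A + A|/|A| = 14/5 = 14/5 ≈ 2.8000.
Step 3: Plünnecke-Ruzsa gives |3A| ≤ K³·|A| = (2.8000)³ · 5 ≈ 109.7600.
Step 4: Compute 3A = A + A + A directly by enumerating all triples (a,b,c) ∈ A³; |3A| = 27.
Step 5: Check 27 ≤ 109.7600? Yes ✓.

K = 14/5, Plünnecke-Ruzsa bound K³|A| ≈ 109.7600, |3A| = 27, inequality holds.


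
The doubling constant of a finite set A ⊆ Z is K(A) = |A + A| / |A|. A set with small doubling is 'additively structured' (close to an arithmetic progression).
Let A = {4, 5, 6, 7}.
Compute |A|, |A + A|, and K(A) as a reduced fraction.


|A| = 4.
Compute A + A by enumerating all 16 pairs.
A + A = {8, 9, 10, 11, 12, 13, 14}, so |A + A| = 7.
K = |A + A| / |A| = 7/4 (already in lowest terms) ≈ 1.7500.
Reference: AP of size 4 gives K = 7/4 ≈ 1.7500; a fully generic set of size 4 gives K ≈ 2.5000.

|A| = 4, |A + A| = 7, K = 7/4.


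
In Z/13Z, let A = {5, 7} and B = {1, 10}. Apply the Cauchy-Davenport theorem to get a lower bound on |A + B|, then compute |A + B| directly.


Cauchy-Davenport: |A + B| ≥ min(p, |A| + |B| - 1) for A, B nonempty in Z/pZ.
|A| = 2, |B| = 2, p = 13.
CD lower bound = min(13, 2 + 2 - 1) = min(13, 3) = 3.
Compute A + B mod 13 directly:
a = 5: 5+1=6, 5+10=2
a = 7: 7+1=8, 7+10=4
A + B = {2, 4, 6, 8}, so |A + B| = 4.
Verify: 4 ≥ 3? Yes ✓.

CD lower bound = 3, actual |A + B| = 4.


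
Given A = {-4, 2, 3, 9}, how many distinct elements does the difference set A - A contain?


A - A = {a - a' : a, a' ∈ A}; |A| = 4.
Bounds: 2|A|-1 ≤ |A - A| ≤ |A|² - |A| + 1, i.e. 7 ≤ |A - A| ≤ 13.
Note: 0 ∈ A - A always (from a - a). The set is symmetric: if d ∈ A - A then -d ∈ A - A.
Enumerate nonzero differences d = a - a' with a > a' (then include -d):
Positive differences: {1, 6, 7, 13}
Full difference set: {0} ∪ (positive diffs) ∪ (negative diffs).
|A - A| = 1 + 2·4 = 9 (matches direct enumeration: 9).

|A - A| = 9


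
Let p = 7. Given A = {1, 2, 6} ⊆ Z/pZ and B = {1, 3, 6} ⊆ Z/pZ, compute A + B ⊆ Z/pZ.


Work in Z/7Z: reduce every sum a + b modulo 7.
Enumerate all 9 pairs:
a = 1: 1+1=2, 1+3=4, 1+6=0
a = 2: 2+1=3, 2+3=5, 2+6=1
a = 6: 6+1=0, 6+3=2, 6+6=5
Distinct residues collected: {0, 1, 2, 3, 4, 5}
|A + B| = 6 (out of 7 total residues).

A + B = {0, 1, 2, 3, 4, 5}


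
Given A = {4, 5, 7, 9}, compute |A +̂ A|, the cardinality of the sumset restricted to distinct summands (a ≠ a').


Restricted sumset: A +̂ A = {a + a' : a ∈ A, a' ∈ A, a ≠ a'}.
Equivalently, take A + A and drop any sum 2a that is achievable ONLY as a + a for a ∈ A (i.e. sums representable only with equal summands).
Enumerate pairs (a, a') with a < a' (symmetric, so each unordered pair gives one sum; this covers all a ≠ a'):
  4 + 5 = 9
  4 + 7 = 11
  4 + 9 = 13
  5 + 7 = 12
  5 + 9 = 14
  7 + 9 = 16
Collected distinct sums: {9, 11, 12, 13, 14, 16}
|A +̂ A| = 6
(Reference bound: |A +̂ A| ≥ 2|A| - 3 for |A| ≥ 2, with |A| = 4 giving ≥ 5.)

|A +̂ A| = 6


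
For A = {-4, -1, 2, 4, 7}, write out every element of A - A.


A - A = {a - a' : a, a' ∈ A}.
Compute a - a' for each ordered pair (a, a'):
a = -4: -4--4=0, -4--1=-3, -4-2=-6, -4-4=-8, -4-7=-11
a = -1: -1--4=3, -1--1=0, -1-2=-3, -1-4=-5, -1-7=-8
a = 2: 2--4=6, 2--1=3, 2-2=0, 2-4=-2, 2-7=-5
a = 4: 4--4=8, 4--1=5, 4-2=2, 4-4=0, 4-7=-3
a = 7: 7--4=11, 7--1=8, 7-2=5, 7-4=3, 7-7=0
Collecting distinct values (and noting 0 appears from a-a):
A - A = {-11, -8, -6, -5, -3, -2, 0, 2, 3, 5, 6, 8, 11}
|A - A| = 13

A - A = {-11, -8, -6, -5, -3, -2, 0, 2, 3, 5, 6, 8, 11}


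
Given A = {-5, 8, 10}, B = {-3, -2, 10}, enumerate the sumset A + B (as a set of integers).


A + B = {a + b : a ∈ A, b ∈ B}.
Enumerate all |A|·|B| = 3·3 = 9 pairs (a, b) and collect distinct sums.
a = -5: -5+-3=-8, -5+-2=-7, -5+10=5
a = 8: 8+-3=5, 8+-2=6, 8+10=18
a = 10: 10+-3=7, 10+-2=8, 10+10=20
Collecting distinct sums: A + B = {-8, -7, 5, 6, 7, 8, 18, 20}
|A + B| = 8

A + B = {-8, -7, 5, 6, 7, 8, 18, 20}


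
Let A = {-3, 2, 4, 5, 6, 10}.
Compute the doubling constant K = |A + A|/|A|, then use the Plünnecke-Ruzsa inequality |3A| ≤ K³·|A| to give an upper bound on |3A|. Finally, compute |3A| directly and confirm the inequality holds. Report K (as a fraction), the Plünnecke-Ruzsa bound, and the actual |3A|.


|A| = 6.
Step 1: Compute A + A by enumerating all 36 pairs.
A + A = {-6, -1, 1, 2, 3, 4, 6, 7, 8, 9, 10, 11, 12, 14, 15, 16, 20}, so |A + A| = 17.
Step 2: Doubling constant K = |A + A|/|A| = 17/6 = 17/6 ≈ 2.8333.
Step 3: Plünnecke-Ruzsa gives |3A| ≤ K³·|A| = (2.8333)³ · 6 ≈ 136.4722.
Step 4: Compute 3A = A + A + A directly by enumerating all triples (a,b,c) ∈ A³; |3A| = 30.
Step 5: Check 30 ≤ 136.4722? Yes ✓.

K = 17/6, Plünnecke-Ruzsa bound K³|A| ≈ 136.4722, |3A| = 30, inequality holds.


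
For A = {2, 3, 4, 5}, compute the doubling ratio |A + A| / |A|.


|A| = 4.
Compute A + A by enumerating all 16 pairs.
A + A = {4, 5, 6, 7, 8, 9, 10}, so |A + A| = 7.
K = |A + A| / |A| = 7/4 (already in lowest terms) ≈ 1.7500.
Reference: AP of size 4 gives K = 7/4 ≈ 1.7500; a fully generic set of size 4 gives K ≈ 2.5000.

|A| = 4, |A + A| = 7, K = 7/4.


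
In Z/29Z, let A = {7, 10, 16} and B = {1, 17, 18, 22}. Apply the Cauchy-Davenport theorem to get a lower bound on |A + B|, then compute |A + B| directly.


Cauchy-Davenport: |A + B| ≥ min(p, |A| + |B| - 1) for A, B nonempty in Z/pZ.
|A| = 3, |B| = 4, p = 29.
CD lower bound = min(29, 3 + 4 - 1) = min(29, 6) = 6.
Compute A + B mod 29 directly:
a = 7: 7+1=8, 7+17=24, 7+18=25, 7+22=0
a = 10: 10+1=11, 10+17=27, 10+18=28, 10+22=3
a = 16: 16+1=17, 16+17=4, 16+18=5, 16+22=9
A + B = {0, 3, 4, 5, 8, 9, 11, 17, 24, 25, 27, 28}, so |A + B| = 12.
Verify: 12 ≥ 6? Yes ✓.

CD lower bound = 6, actual |A + B| = 12.


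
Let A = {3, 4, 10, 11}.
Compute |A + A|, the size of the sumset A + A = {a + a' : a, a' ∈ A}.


A + A = {a + a' : a, a' ∈ A}; |A| = 4.
General bounds: 2|A| - 1 ≤ |A + A| ≤ |A|(|A|+1)/2, i.e. 7 ≤ |A + A| ≤ 10.
Lower bound 2|A|-1 is attained iff A is an arithmetic progression.
Enumerate sums a + a' for a ≤ a' (symmetric, so this suffices):
a = 3: 3+3=6, 3+4=7, 3+10=13, 3+11=14
a = 4: 4+4=8, 4+10=14, 4+11=15
a = 10: 10+10=20, 10+11=21
a = 11: 11+11=22
Distinct sums: {6, 7, 8, 13, 14, 15, 20, 21, 22}
|A + A| = 9

|A + A| = 9


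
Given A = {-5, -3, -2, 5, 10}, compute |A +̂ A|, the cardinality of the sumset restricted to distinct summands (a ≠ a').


Restricted sumset: A +̂ A = {a + a' : a ∈ A, a' ∈ A, a ≠ a'}.
Equivalently, take A + A and drop any sum 2a that is achievable ONLY as a + a for a ∈ A (i.e. sums representable only with equal summands).
Enumerate pairs (a, a') with a < a' (symmetric, so each unordered pair gives one sum; this covers all a ≠ a'):
  -5 + -3 = -8
  -5 + -2 = -7
  -5 + 5 = 0
  -5 + 10 = 5
  -3 + -2 = -5
  -3 + 5 = 2
  -3 + 10 = 7
  -2 + 5 = 3
  -2 + 10 = 8
  5 + 10 = 15
Collected distinct sums: {-8, -7, -5, 0, 2, 3, 5, 7, 8, 15}
|A +̂ A| = 10
(Reference bound: |A +̂ A| ≥ 2|A| - 3 for |A| ≥ 2, with |A| = 5 giving ≥ 7.)

|A +̂ A| = 10


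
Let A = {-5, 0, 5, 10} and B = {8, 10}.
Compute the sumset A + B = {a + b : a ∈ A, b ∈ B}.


A + B = {a + b : a ∈ A, b ∈ B}.
Enumerate all |A|·|B| = 4·2 = 8 pairs (a, b) and collect distinct sums.
a = -5: -5+8=3, -5+10=5
a = 0: 0+8=8, 0+10=10
a = 5: 5+8=13, 5+10=15
a = 10: 10+8=18, 10+10=20
Collecting distinct sums: A + B = {3, 5, 8, 10, 13, 15, 18, 20}
|A + B| = 8

A + B = {3, 5, 8, 10, 13, 15, 18, 20}


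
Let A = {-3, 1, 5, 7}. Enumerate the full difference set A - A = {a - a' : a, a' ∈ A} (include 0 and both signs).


A - A = {a - a' : a, a' ∈ A}.
Compute a - a' for each ordered pair (a, a'):
a = -3: -3--3=0, -3-1=-4, -3-5=-8, -3-7=-10
a = 1: 1--3=4, 1-1=0, 1-5=-4, 1-7=-6
a = 5: 5--3=8, 5-1=4, 5-5=0, 5-7=-2
a = 7: 7--3=10, 7-1=6, 7-5=2, 7-7=0
Collecting distinct values (and noting 0 appears from a-a):
A - A = {-10, -8, -6, -4, -2, 0, 2, 4, 6, 8, 10}
|A - A| = 11

A - A = {-10, -8, -6, -4, -2, 0, 2, 4, 6, 8, 10}


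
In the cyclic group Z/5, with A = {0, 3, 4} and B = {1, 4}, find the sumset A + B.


Work in Z/5Z: reduce every sum a + b modulo 5.
Enumerate all 6 pairs:
a = 0: 0+1=1, 0+4=4
a = 3: 3+1=4, 3+4=2
a = 4: 4+1=0, 4+4=3
Distinct residues collected: {0, 1, 2, 3, 4}
|A + B| = 5 (out of 5 total residues).

A + B = {0, 1, 2, 3, 4}


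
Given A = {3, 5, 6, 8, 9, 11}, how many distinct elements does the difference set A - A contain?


A - A = {a - a' : a, a' ∈ A}; |A| = 6.
Bounds: 2|A|-1 ≤ |A - A| ≤ |A|² - |A| + 1, i.e. 11 ≤ |A - A| ≤ 31.
Note: 0 ∈ A - A always (from a - a). The set is symmetric: if d ∈ A - A then -d ∈ A - A.
Enumerate nonzero differences d = a - a' with a > a' (then include -d):
Positive differences: {1, 2, 3, 4, 5, 6, 8}
Full difference set: {0} ∪ (positive diffs) ∪ (negative diffs).
|A - A| = 1 + 2·7 = 15 (matches direct enumeration: 15).

|A - A| = 15


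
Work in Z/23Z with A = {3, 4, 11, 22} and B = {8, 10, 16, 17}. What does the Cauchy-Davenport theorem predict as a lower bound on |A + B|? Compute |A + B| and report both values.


Cauchy-Davenport: |A + B| ≥ min(p, |A| + |B| - 1) for A, B nonempty in Z/pZ.
|A| = 4, |B| = 4, p = 23.
CD lower bound = min(23, 4 + 4 - 1) = min(23, 7) = 7.
Compute A + B mod 23 directly:
a = 3: 3+8=11, 3+10=13, 3+16=19, 3+17=20
a = 4: 4+8=12, 4+10=14, 4+16=20, 4+17=21
a = 11: 11+8=19, 11+10=21, 11+16=4, 11+17=5
a = 22: 22+8=7, 22+10=9, 22+16=15, 22+17=16
A + B = {4, 5, 7, 9, 11, 12, 13, 14, 15, 16, 19, 20, 21}, so |A + B| = 13.
Verify: 13 ≥ 7? Yes ✓.

CD lower bound = 7, actual |A + B| = 13.


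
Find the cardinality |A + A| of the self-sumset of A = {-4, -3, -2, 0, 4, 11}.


A + A = {a + a' : a, a' ∈ A}; |A| = 6.
General bounds: 2|A| - 1 ≤ |A + A| ≤ |A|(|A|+1)/2, i.e. 11 ≤ |A + A| ≤ 21.
Lower bound 2|A|-1 is attained iff A is an arithmetic progression.
Enumerate sums a + a' for a ≤ a' (symmetric, so this suffices):
a = -4: -4+-4=-8, -4+-3=-7, -4+-2=-6, -4+0=-4, -4+4=0, -4+11=7
a = -3: -3+-3=-6, -3+-2=-5, -3+0=-3, -3+4=1, -3+11=8
a = -2: -2+-2=-4, -2+0=-2, -2+4=2, -2+11=9
a = 0: 0+0=0, 0+4=4, 0+11=11
a = 4: 4+4=8, 4+11=15
a = 11: 11+11=22
Distinct sums: {-8, -7, -6, -5, -4, -3, -2, 0, 1, 2, 4, 7, 8, 9, 11, 15, 22}
|A + A| = 17

|A + A| = 17


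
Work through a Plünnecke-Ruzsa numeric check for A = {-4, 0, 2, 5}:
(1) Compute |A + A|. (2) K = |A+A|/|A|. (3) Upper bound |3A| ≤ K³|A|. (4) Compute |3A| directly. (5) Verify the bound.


|A| = 4.
Step 1: Compute A + A by enumerating all 16 pairs.
A + A = {-8, -4, -2, 0, 1, 2, 4, 5, 7, 10}, so |A + A| = 10.
Step 2: Doubling constant K = |A + A|/|A| = 10/4 = 10/4 ≈ 2.5000.
Step 3: Plünnecke-Ruzsa gives |3A| ≤ K³·|A| = (2.5000)³ · 4 ≈ 62.5000.
Step 4: Compute 3A = A + A + A directly by enumerating all triples (a,b,c) ∈ A³; |3A| = 18.
Step 5: Check 18 ≤ 62.5000? Yes ✓.

K = 10/4, Plünnecke-Ruzsa bound K³|A| ≈ 62.5000, |3A| = 18, inequality holds.


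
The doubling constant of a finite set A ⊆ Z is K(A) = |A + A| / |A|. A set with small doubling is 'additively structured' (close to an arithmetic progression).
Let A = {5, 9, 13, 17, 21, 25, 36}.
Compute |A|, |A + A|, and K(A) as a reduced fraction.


|A| = 7.
Compute A + A by enumerating all 49 pairs.
A + A = {10, 14, 18, 22, 26, 30, 34, 38, 41, 42, 45, 46, 49, 50, 53, 57, 61, 72}, so |A + A| = 18.
K = |A + A| / |A| = 18/7 (already in lowest terms) ≈ 2.5714.
Reference: AP of size 7 gives K = 13/7 ≈ 1.8571; a fully generic set of size 7 gives K ≈ 4.0000.

|A| = 7, |A + A| = 18, K = 18/7.


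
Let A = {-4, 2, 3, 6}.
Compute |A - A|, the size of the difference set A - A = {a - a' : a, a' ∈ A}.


A - A = {a - a' : a, a' ∈ A}; |A| = 4.
Bounds: 2|A|-1 ≤ |A - A| ≤ |A|² - |A| + 1, i.e. 7 ≤ |A - A| ≤ 13.
Note: 0 ∈ A - A always (from a - a). The set is symmetric: if d ∈ A - A then -d ∈ A - A.
Enumerate nonzero differences d = a - a' with a > a' (then include -d):
Positive differences: {1, 3, 4, 6, 7, 10}
Full difference set: {0} ∪ (positive diffs) ∪ (negative diffs).
|A - A| = 1 + 2·6 = 13 (matches direct enumeration: 13).

|A - A| = 13


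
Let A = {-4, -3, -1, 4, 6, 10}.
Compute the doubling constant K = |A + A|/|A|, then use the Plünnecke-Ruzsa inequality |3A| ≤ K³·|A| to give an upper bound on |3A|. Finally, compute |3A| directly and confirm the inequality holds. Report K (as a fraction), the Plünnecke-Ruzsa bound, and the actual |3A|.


|A| = 6.
Step 1: Compute A + A by enumerating all 36 pairs.
A + A = {-8, -7, -6, -5, -4, -2, 0, 1, 2, 3, 5, 6, 7, 8, 9, 10, 12, 14, 16, 20}, so |A + A| = 20.
Step 2: Doubling constant K = |A + A|/|A| = 20/6 = 20/6 ≈ 3.3333.
Step 3: Plünnecke-Ruzsa gives |3A| ≤ K³·|A| = (3.3333)³ · 6 ≈ 222.2222.
Step 4: Compute 3A = A + A + A directly by enumerating all triples (a,b,c) ∈ A³; |3A| = 37.
Step 5: Check 37 ≤ 222.2222? Yes ✓.

K = 20/6, Plünnecke-Ruzsa bound K³|A| ≈ 222.2222, |3A| = 37, inequality holds.


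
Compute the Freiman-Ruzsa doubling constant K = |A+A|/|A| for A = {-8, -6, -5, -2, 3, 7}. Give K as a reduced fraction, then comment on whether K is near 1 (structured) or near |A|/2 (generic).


|A| = 6.
Compute A + A by enumerating all 36 pairs.
A + A = {-16, -14, -13, -12, -11, -10, -8, -7, -5, -4, -3, -2, -1, 1, 2, 5, 6, 10, 14}, so |A + A| = 19.
K = |A + A| / |A| = 19/6 (already in lowest terms) ≈ 3.1667.
Reference: AP of size 6 gives K = 11/6 ≈ 1.8333; a fully generic set of size 6 gives K ≈ 3.5000.

|A| = 6, |A + A| = 19, K = 19/6.


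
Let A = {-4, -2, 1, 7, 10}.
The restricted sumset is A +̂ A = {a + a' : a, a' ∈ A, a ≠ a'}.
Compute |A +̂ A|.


Restricted sumset: A +̂ A = {a + a' : a ∈ A, a' ∈ A, a ≠ a'}.
Equivalently, take A + A and drop any sum 2a that is achievable ONLY as a + a for a ∈ A (i.e. sums representable only with equal summands).
Enumerate pairs (a, a') with a < a' (symmetric, so each unordered pair gives one sum; this covers all a ≠ a'):
  -4 + -2 = -6
  -4 + 1 = -3
  -4 + 7 = 3
  -4 + 10 = 6
  -2 + 1 = -1
  -2 + 7 = 5
  -2 + 10 = 8
  1 + 7 = 8
  1 + 10 = 11
  7 + 10 = 17
Collected distinct sums: {-6, -3, -1, 3, 5, 6, 8, 11, 17}
|A +̂ A| = 9
(Reference bound: |A +̂ A| ≥ 2|A| - 3 for |A| ≥ 2, with |A| = 5 giving ≥ 7.)

|A +̂ A| = 9


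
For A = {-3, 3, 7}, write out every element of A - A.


A - A = {a - a' : a, a' ∈ A}.
Compute a - a' for each ordered pair (a, a'):
a = -3: -3--3=0, -3-3=-6, -3-7=-10
a = 3: 3--3=6, 3-3=0, 3-7=-4
a = 7: 7--3=10, 7-3=4, 7-7=0
Collecting distinct values (and noting 0 appears from a-a):
A - A = {-10, -6, -4, 0, 4, 6, 10}
|A - A| = 7

A - A = {-10, -6, -4, 0, 4, 6, 10}


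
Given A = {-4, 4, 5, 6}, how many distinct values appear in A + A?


A + A = {a + a' : a, a' ∈ A}; |A| = 4.
General bounds: 2|A| - 1 ≤ |A + A| ≤ |A|(|A|+1)/2, i.e. 7 ≤ |A + A| ≤ 10.
Lower bound 2|A|-1 is attained iff A is an arithmetic progression.
Enumerate sums a + a' for a ≤ a' (symmetric, so this suffices):
a = -4: -4+-4=-8, -4+4=0, -4+5=1, -4+6=2
a = 4: 4+4=8, 4+5=9, 4+6=10
a = 5: 5+5=10, 5+6=11
a = 6: 6+6=12
Distinct sums: {-8, 0, 1, 2, 8, 9, 10, 11, 12}
|A + A| = 9

|A + A| = 9


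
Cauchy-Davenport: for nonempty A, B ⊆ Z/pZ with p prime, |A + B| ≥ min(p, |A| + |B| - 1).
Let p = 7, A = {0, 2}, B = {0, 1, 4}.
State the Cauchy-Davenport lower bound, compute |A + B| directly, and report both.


Cauchy-Davenport: |A + B| ≥ min(p, |A| + |B| - 1) for A, B nonempty in Z/pZ.
|A| = 2, |B| = 3, p = 7.
CD lower bound = min(7, 2 + 3 - 1) = min(7, 4) = 4.
Compute A + B mod 7 directly:
a = 0: 0+0=0, 0+1=1, 0+4=4
a = 2: 2+0=2, 2+1=3, 2+4=6
A + B = {0, 1, 2, 3, 4, 6}, so |A + B| = 6.
Verify: 6 ≥ 4? Yes ✓.

CD lower bound = 4, actual |A + B| = 6.


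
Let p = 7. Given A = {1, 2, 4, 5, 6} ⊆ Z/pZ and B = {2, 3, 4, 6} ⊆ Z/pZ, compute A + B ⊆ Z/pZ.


Work in Z/7Z: reduce every sum a + b modulo 7.
Enumerate all 20 pairs:
a = 1: 1+2=3, 1+3=4, 1+4=5, 1+6=0
a = 2: 2+2=4, 2+3=5, 2+4=6, 2+6=1
a = 4: 4+2=6, 4+3=0, 4+4=1, 4+6=3
a = 5: 5+2=0, 5+3=1, 5+4=2, 5+6=4
a = 6: 6+2=1, 6+3=2, 6+4=3, 6+6=5
Distinct residues collected: {0, 1, 2, 3, 4, 5, 6}
|A + B| = 7 (out of 7 total residues).

A + B = {0, 1, 2, 3, 4, 5, 6}


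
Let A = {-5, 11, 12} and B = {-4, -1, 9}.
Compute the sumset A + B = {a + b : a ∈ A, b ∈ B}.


A + B = {a + b : a ∈ A, b ∈ B}.
Enumerate all |A|·|B| = 3·3 = 9 pairs (a, b) and collect distinct sums.
a = -5: -5+-4=-9, -5+-1=-6, -5+9=4
a = 11: 11+-4=7, 11+-1=10, 11+9=20
a = 12: 12+-4=8, 12+-1=11, 12+9=21
Collecting distinct sums: A + B = {-9, -6, 4, 7, 8, 10, 11, 20, 21}
|A + B| = 9

A + B = {-9, -6, 4, 7, 8, 10, 11, 20, 21}


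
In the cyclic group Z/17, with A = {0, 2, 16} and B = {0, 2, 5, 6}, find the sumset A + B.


Work in Z/17Z: reduce every sum a + b modulo 17.
Enumerate all 12 pairs:
a = 0: 0+0=0, 0+2=2, 0+5=5, 0+6=6
a = 2: 2+0=2, 2+2=4, 2+5=7, 2+6=8
a = 16: 16+0=16, 16+2=1, 16+5=4, 16+6=5
Distinct residues collected: {0, 1, 2, 4, 5, 6, 7, 8, 16}
|A + B| = 9 (out of 17 total residues).

A + B = {0, 1, 2, 4, 5, 6, 7, 8, 16}


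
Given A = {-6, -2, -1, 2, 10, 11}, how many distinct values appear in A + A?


A + A = {a + a' : a, a' ∈ A}; |A| = 6.
General bounds: 2|A| - 1 ≤ |A + A| ≤ |A|(|A|+1)/2, i.e. 11 ≤ |A + A| ≤ 21.
Lower bound 2|A|-1 is attained iff A is an arithmetic progression.
Enumerate sums a + a' for a ≤ a' (symmetric, so this suffices):
a = -6: -6+-6=-12, -6+-2=-8, -6+-1=-7, -6+2=-4, -6+10=4, -6+11=5
a = -2: -2+-2=-4, -2+-1=-3, -2+2=0, -2+10=8, -2+11=9
a = -1: -1+-1=-2, -1+2=1, -1+10=9, -1+11=10
a = 2: 2+2=4, 2+10=12, 2+11=13
a = 10: 10+10=20, 10+11=21
a = 11: 11+11=22
Distinct sums: {-12, -8, -7, -4, -3, -2, 0, 1, 4, 5, 8, 9, 10, 12, 13, 20, 21, 22}
|A + A| = 18

|A + A| = 18
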